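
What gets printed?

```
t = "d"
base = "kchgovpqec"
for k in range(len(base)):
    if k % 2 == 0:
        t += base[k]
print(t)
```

k=0: add 'k' → 'dk'
k=1: skip
k=2: add 'h' → 'dkh'
k=3: skip
k=4: add 'o' → 'dkho'
k=5: skip
k=6: add 'p' → 'dkhop'
k=7: skip
k=8: add 'e' → 'dkhope'
k=9: skip

dkhope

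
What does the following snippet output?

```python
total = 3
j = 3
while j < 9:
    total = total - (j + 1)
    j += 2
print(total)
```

-15

j=3: total = 3-4 = -1
j=5: total = (-1)-6 = -7
j=7: total = (-7)-8 = -15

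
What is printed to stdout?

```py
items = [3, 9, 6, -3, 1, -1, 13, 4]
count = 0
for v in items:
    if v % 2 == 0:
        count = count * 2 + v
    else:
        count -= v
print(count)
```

-52

v=3: not even, count = 0-3 = -3
v=9: not even, count = (-3)-9 = -12
v=6: even, count = (-12)*2+6 = -18
v=-3: not even, count = (-18)-(-3) = -15
v=1: not even, count = (-15)-1 = -16
v=-1: not even, count = (-16)-(-1) = -15
v=13: not even, count = (-15)-13 = -28
v=4: even, count = (-28)*2+4 = -52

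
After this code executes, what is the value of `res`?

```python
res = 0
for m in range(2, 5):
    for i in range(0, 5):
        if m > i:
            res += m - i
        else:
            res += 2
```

m=2,i=0: 2>0, res = 0+2 = 2
m=2,i=1: 2>1, res = 2+1 = 3
m=2,i=2: not 2>2, res = 3+2 = 5
m=2,i=3: not 2>3, res = 5+2 = 7
m=2,i=4: not 2>4, res = 7+2 = 9
m=3,i=0: 3>0, res = 9+3 = 12
m=3,i=1: 3>1, res = 12+2 = 14
m=3,i=2: 3>2, res = 14+1 = 15
m=3,i=3: not 3>3, res = 15+2 = 17
m=3,i=4: not 3>4, res = 17+2 = 19
m=4,i=0: 4>0, res = 19+4 = 23
m=4,i=1: 4>1, res = 23+3 = 26
m=4,i=2: 4>2, res = 26+2 = 28
m=4,i=3: 4>3, res = 28+1 = 29
m=4,i=4: not 4>4, res = 29+2 = 31

31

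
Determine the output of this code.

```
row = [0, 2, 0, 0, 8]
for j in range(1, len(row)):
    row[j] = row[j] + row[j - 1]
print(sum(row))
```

16

j=1: row[1] = 2+0 = 2 → [0, 2, 0, 0, 8]
j=2: row[2] = 0+2 = 2 → [0, 2, 2, 0, 8]
j=3: row[3] = 0+2 = 2 → [0, 2, 2, 2, 8]
j=4: row[4] = 8+2 = 10 → [0, 2, 2, 2, 10]
sum = 16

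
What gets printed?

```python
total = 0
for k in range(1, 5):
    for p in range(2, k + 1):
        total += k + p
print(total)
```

36

k=2,p=2: total = 0+4 = 4
k=3,p=2: total = 4+5 = 9
k=3,p=3: total = 9+6 = 15
k=4,p=2: total = 15+6 = 21
k=4,p=3: total = 21+7 = 28
k=4,p=4: total = 28+8 = 36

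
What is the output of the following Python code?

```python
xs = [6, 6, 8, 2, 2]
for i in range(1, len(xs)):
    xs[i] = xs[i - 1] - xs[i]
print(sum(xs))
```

-24

i=1: xs[1] = 6-6 = 0 → [6, 0, 8, 2, 2]
i=2: xs[2] = 0-8 = -8 → [6, 0, -8, 2, 2]
i=3: xs[3] = (-8)-2 = -10 → [6, 0, -8, -10, 2]
i=4: xs[4] = (-10)-2 = -12 → [6, 0, -8, -10, -12]
sum = -24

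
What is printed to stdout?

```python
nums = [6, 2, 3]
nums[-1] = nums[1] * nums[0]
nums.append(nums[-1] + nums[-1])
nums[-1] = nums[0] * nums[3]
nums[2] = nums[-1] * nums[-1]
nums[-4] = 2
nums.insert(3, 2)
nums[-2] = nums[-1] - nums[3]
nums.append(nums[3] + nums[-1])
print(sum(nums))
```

21312

nums[-1] = nums[1]*nums[0] = 2*6 = 12 → [6, 2, 12]
append nums[-1]+nums[-1] = 12+12 = 24 → [6, 2, 12, 24]
nums[-1] = nums[0]*nums[3] = 6*24 = 144 → [6, 2, 12, 144]
nums[2] = nums[-1]*nums[-1] = 144*144 = 20736 → [6, 2, 20736, 144]
nums[-4] = 2 → [2, 2, 20736, 144]
insert 2 at 3 → [2, 2, 20736, 2, 144]
nums[-2] = nums[-1]-nums[3] = 144-2 = 142 → [2, 2, 20736, 142, 144]
append nums[3]+nums[-1] = 142+144 = 286 → [2, 2, 20736, 142, 144, 286]
sum = 21312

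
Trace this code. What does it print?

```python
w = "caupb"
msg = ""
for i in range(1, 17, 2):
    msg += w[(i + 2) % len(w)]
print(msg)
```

i=1: add w[3]='p' → 'p'
i=3: add w[0]='c' → 'pc'
i=5: add w[2]='u' → 'pcu'
i=7: add w[4]='b' → 'pcub'
i=9: add w[1]='a' → 'pcuba'
i=11: add w[3]='p' → 'pcubap'
i=13: add w[0]='c' → 'pcubapc'
i=15: add w[2]='u' → 'pcubapcu'

pcubapcu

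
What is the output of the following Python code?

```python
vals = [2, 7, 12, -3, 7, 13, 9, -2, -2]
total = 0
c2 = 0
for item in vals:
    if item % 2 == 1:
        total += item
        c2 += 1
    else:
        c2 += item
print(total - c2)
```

18

item=2: not odd; c2=2
item=7: odd, total = 0+7 = 7; c2=3
item=12: not odd; c2=15
item=-3: odd, total = 7+(-3) = 4; c2=16
item=7: odd, total = 4+7 = 11; c2=17
item=13: odd, total = 11+13 = 24; c2=18
item=9: odd, total = 24+9 = 33; c2=19
item=-2: not odd; c2=17
item=-2: not odd; c2=15
total-c2 = 33-15 = 18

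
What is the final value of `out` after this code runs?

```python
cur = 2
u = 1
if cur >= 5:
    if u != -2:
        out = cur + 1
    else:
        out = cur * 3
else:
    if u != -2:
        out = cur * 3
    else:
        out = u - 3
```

6

cur=2, u=1
cur >= 5 is False; u != -2 is True
→ out = cur * 3 = 6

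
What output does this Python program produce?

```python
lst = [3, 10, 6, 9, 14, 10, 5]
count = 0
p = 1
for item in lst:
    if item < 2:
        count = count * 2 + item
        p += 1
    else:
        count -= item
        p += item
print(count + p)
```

item=3: not <2, count = 0-3 = -3; p=4
item=10: not <2, count = (-3)-10 = -13; p=14
item=6: not <2, count = (-13)-6 = -19; p=20
item=9: not <2, count = (-19)-9 = -28; p=29
item=14: not <2, count = (-28)-14 = -42; p=43
item=10: not <2, count = (-42)-10 = -52; p=53
item=5: not <2, count = (-52)-5 = -57; p=58
count+p = (-57)+58 = 1

1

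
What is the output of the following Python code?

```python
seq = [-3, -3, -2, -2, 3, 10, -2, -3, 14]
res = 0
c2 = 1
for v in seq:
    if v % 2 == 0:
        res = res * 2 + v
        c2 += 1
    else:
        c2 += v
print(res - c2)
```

v=-3: not even; c2=-2
v=-3: not even; c2=-5
v=-2: even, res = 0*2+(-2) = -2; c2=-4
v=-2: even, res = (-2)*2+(-2) = -6; c2=-3
v=3: not even; c2=0
v=10: even, res = (-6)*2+10 = -2; c2=1
v=-2: even, res = (-2)*2+(-2) = -6; c2=2
v=-3: not even; c2=-1
v=14: even, res = (-6)*2+14 = 2; c2=0
res-c2 = 2-0 = 2

2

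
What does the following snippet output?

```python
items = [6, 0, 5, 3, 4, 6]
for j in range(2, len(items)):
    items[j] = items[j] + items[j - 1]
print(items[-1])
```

j=2: items[2] = 5+0 = 5 → [6, 0, 5, 3, 4, 6]
j=3: items[3] = 3+5 = 8 → [6, 0, 5, 8, 4, 6]
j=4: items[4] = 4+8 = 12 → [6, 0, 5, 8, 12, 6]
j=5: items[5] = 6+12 = 18 → [6, 0, 5, 8, 12, 18]

18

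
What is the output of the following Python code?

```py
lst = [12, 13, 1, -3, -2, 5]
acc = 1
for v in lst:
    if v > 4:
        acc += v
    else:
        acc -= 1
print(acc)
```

v=12: >4, acc = 1+12 = 13
v=13: >4, acc = 13+13 = 26
v=1: not >4, acc = 26-1 = 25
v=-3: not >4, acc = 25-1 = 24
v=-2: not >4, acc = 24-1 = 23
v=5: >4, acc = 23+5 = 28

28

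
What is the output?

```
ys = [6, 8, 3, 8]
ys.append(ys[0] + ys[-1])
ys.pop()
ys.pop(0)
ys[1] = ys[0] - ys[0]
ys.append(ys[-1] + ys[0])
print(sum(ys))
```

32

append ys[0]+ys[-1] = 6+8 = 14 → [6, 8, 3, 8, 14]
pop() removes 14 → [6, 8, 3, 8]
pop(0) removes 6 → [8, 3, 8]
ys[1] = ys[0]-ys[0] = 8-8 = 0 → [8, 0, 8]
append ys[-1]+ys[0] = 8+8 = 16 → [8, 0, 8, 16]
sum = 32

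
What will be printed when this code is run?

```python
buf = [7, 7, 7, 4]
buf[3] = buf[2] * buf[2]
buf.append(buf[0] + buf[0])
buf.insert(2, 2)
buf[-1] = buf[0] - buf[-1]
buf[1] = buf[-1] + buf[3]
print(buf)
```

[7, 0, 2, 7, 49, -7]

buf[3] = buf[2]*buf[2] = 7*7 = 49 → [7, 7, 7, 49]
append buf[0]+buf[0] = 7+7 = 14 → [7, 7, 7, 49, 14]
insert 2 at 2 → [7, 7, 2, 7, 49, 14]
buf[-1] = buf[0]-buf[-1] = 7-14 = -7 → [7, 7, 2, 7, 49, -7]
buf[1] = buf[-1]+buf[3] = (-7)+7 = 0 → [7, 0, 2, 7, 49, -7]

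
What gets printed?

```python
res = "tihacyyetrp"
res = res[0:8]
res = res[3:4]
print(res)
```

slice [0:8] → 'tihacyye'
slice [3:4] → 'a'

a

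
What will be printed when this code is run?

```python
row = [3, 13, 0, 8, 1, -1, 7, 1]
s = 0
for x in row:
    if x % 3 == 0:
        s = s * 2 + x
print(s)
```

x=3: %3==0, s = 0*2+3 = 3
x=13: not %3==0
x=0: %3==0, s = 3*2+0 = 6
x=8: not %3==0
x=1: not %3==0
x=-1: not %3==0
x=7: not %3==0
x=1: not %3==0

6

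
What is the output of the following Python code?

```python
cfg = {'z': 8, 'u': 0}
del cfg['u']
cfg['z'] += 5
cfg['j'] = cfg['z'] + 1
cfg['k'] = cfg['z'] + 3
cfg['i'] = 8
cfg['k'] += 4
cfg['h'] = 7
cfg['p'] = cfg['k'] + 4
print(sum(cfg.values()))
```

del 'u' → {'z': 8}
cfg['z'] = 8+5 = 13 → {'z': 13}
cfg['j'] = cfg['z']+1 = 14 → {'z': 13, 'j': 14}
cfg['k'] = cfg['z']+3 = 16 → {'z': 13, 'j': 14, 'k': 16}
cfg['i'] = 8 → {'z': 13, 'j': 14, 'k': 16, 'i': 8}
cfg['k'] = 16+4 = 20 → {'z': 13, 'j': 14, 'k': 20, 'i': 8}
cfg['h'] = 7 → {'z': 13, 'j': 14, 'k': 20, 'i': 8, 'h': 7}
cfg['p'] = cfg['k']+4 = 24 → {'z': 13, 'j': 14, 'k': 20, 'i': 8, 'h': 7, 'p': 24}
sum of values = 86

86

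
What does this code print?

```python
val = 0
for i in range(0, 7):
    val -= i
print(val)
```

-21

i=0: val = 0-0 = 0
i=1: val = 0-1 = -1
i=2: val = (-1)-2 = -3
i=3: val = (-3)-3 = -6
i=4: val = (-6)-4 = -10
i=5: val = (-10)-5 = -15
i=6: val = (-15)-6 = -21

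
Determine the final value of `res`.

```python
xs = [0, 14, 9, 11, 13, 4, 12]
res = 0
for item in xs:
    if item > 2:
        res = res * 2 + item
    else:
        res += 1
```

item=0: not >2, res = 0+1 = 1
item=14: >2, res = 1*2+14 = 16
item=9: >2, res = 16*2+9 = 41
item=11: >2, res = 41*2+11 = 93
item=13: >2, res = 93*2+13 = 199
item=4: >2, res = 199*2+4 = 402
item=12: >2, res = 402*2+12 = 816

816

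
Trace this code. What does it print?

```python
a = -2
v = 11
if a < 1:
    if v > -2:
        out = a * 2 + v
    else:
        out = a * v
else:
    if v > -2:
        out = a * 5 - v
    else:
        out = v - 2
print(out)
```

a=-2, v=11
a < 1 is True; v > -2 is True
→ out = a * 2 + v = 7

7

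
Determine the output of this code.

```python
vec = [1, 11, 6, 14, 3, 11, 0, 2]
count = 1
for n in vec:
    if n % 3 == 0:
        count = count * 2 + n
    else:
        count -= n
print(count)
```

-138

n=1: not %3==0, count = 1-1 = 0
n=11: not %3==0, count = 0-11 = -11
n=6: %3==0, count = (-11)*2+6 = -16
n=14: not %3==0, count = (-16)-14 = -30
n=3: %3==0, count = (-30)*2+3 = -57
n=11: not %3==0, count = (-57)-11 = -68
n=0: %3==0, count = (-68)*2+0 = -136
n=2: not %3==0, count = (-136)-2 = -138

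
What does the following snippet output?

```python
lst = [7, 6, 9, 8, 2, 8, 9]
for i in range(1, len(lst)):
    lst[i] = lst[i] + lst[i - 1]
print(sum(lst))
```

193

i=1: lst[1] = 6+7 = 13 → [7, 13, 9, 8, 2, 8, 9]
i=2: lst[2] = 9+13 = 22 → [7, 13, 22, 8, 2, 8, 9]
i=3: lst[3] = 8+22 = 30 → [7, 13, 22, 30, 2, 8, 9]
i=4: lst[4] = 2+30 = 32 → [7, 13, 22, 30, 32, 8, 9]
i=5: lst[5] = 8+32 = 40 → [7, 13, 22, 30, 32, 40, 9]
i=6: lst[6] = 9+40 = 49 → [7, 13, 22, 30, 32, 40, 49]
sum = 193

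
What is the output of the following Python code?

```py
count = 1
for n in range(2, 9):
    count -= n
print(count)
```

n=2: count = 1-2 = -1
n=3: count = (-1)-3 = -4
n=4: count = (-4)-4 = -8
n=5: count = (-8)-5 = -13
n=6: count = (-13)-6 = -19
n=7: count = (-19)-7 = -26
n=8: count = (-26)-8 = -34

-34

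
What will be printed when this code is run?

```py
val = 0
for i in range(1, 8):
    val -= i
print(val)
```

i=1: val = 0-1 = -1
i=2: val = (-1)-2 = -3
i=3: val = (-3)-3 = -6
i=4: val = (-6)-4 = -10
i=5: val = (-10)-5 = -15
i=6: val = (-15)-6 = -21
i=7: val = (-21)-7 = -28

-28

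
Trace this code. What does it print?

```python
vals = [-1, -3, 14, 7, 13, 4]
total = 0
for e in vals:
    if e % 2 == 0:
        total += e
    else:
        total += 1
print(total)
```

e=-1: not even, total = 0+1 = 1
e=-3: not even, total = 1+1 = 2
e=14: even, total = 2+14 = 16
e=7: not even, total = 16+1 = 17
e=13: not even, total = 17+1 = 18
e=4: even, total = 18+4 = 22

22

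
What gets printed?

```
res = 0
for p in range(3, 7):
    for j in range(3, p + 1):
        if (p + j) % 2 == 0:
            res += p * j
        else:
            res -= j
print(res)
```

110

p=3,j=3: even sum, res = 0+9 = 9
p=4,j=3: odd sum, res = 9-3 = 6
p=4,j=4: even sum, res = 6+16 = 22
p=5,j=3: even sum, res = 22+15 = 37
p=5,j=4: odd sum, res = 37-4 = 33
p=5,j=5: even sum, res = 33+25 = 58
p=6,j=3: odd sum, res = 58-3 = 55
p=6,j=4: even sum, res = 55+24 = 79
p=6,j=5: odd sum, res = 79-5 = 74
p=6,j=6: even sum, res = 74+36 = 110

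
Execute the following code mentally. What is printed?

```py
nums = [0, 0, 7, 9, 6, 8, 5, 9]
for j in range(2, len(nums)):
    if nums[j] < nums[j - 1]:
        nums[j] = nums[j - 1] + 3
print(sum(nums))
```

82

j=2: 7>=0, unchanged → [0, 0, 7, 9, 6, 8, 5, 9]
j=3: 9>=7, unchanged → [0, 0, 7, 9, 6, 8, 5, 9]
j=4: 6<9, nums[4] = 9+3 = 12 → [0, 0, 7, 9, 12, 8, 5, 9]
j=5: 8<12, nums[5] = 12+3 = 15 → [0, 0, 7, 9, 12, 15, 5, 9]
j=6: 5<15, nums[6] = 15+3 = 18 → [0, 0, 7, 9, 12, 15, 18, 9]
j=7: 9<18, nums[7] = 18+3 = 21 → [0, 0, 7, 9, 12, 15, 18, 21]
sum = 82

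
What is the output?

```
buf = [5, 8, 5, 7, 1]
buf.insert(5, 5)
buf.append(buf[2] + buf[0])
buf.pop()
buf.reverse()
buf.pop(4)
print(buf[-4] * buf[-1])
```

insert 5 at 5 → [5, 8, 5, 7, 1, 5]
append buf[2]+buf[0] = 5+5 = 10 → [5, 8, 5, 7, 1, 5, 10]
pop() removes 10 → [5, 8, 5, 7, 1, 5]
reverse → [5, 1, 7, 5, 8, 5]
pop(4) removes 8 → [5, 1, 7, 5, 5]
buf[-4]*buf[-1] = 1*5 = 5

5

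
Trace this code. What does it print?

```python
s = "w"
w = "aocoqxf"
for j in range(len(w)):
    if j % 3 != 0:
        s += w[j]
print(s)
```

wocqx

j=0: skip
j=1: add 'o' → 'wo'
j=2: add 'c' → 'woc'
j=3: skip
j=4: add 'q' → 'wocq'
j=5: add 'x' → 'wocqx'
j=6: skip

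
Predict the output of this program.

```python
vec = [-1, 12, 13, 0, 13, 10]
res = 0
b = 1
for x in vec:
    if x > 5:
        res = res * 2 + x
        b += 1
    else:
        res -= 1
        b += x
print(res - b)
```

x=-1: not >5, res = 0-1 = -1; b=0
x=12: >5, res = (-1)*2+12 = 10; b=1
x=13: >5, res = 10*2+13 = 33; b=2
x=0: not >5, res = 33-1 = 32; b=2
x=13: >5, res = 32*2+13 = 77; b=3
x=10: >5, res = 77*2+10 = 164; b=4
res-b = 164-4 = 160

160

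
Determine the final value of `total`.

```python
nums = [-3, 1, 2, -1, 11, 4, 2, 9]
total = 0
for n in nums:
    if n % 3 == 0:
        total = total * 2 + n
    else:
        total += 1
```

n=-3: %3==0, total = 0*2+(-3) = -3
n=1: not %3==0, total = (-3)+1 = -2
n=2: not %3==0, total = (-2)+1 = -1
n=-1: not %3==0, total = (-1)+1 = 0
n=11: not %3==0, total = 0+1 = 1
n=4: not %3==0, total = 1+1 = 2
n=2: not %3==0, total = 2+1 = 3
n=9: %3==0, total = 3*2+9 = 15

15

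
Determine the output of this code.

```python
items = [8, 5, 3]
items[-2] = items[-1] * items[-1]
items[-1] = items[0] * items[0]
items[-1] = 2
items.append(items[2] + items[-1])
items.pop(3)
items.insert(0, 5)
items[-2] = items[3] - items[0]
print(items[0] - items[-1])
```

items[-2] = items[-1]*items[-1] = 3*3 = 9 → [8, 9, 3]
items[-1] = items[0]*items[0] = 8*8 = 64 → [8, 9, 64]
items[-1] = 2 → [8, 9, 2]
append items[2]+items[-1] = 2+2 = 4 → [8, 9, 2, 4]
pop(3) removes 4 → [8, 9, 2]
insert 5 at 0 → [5, 8, 9, 2]
items[-2] = items[3]-items[0] = 2-5 = -3 → [5, 8, -3, 2]
items[0]-items[-1] = 5-2 = 3

3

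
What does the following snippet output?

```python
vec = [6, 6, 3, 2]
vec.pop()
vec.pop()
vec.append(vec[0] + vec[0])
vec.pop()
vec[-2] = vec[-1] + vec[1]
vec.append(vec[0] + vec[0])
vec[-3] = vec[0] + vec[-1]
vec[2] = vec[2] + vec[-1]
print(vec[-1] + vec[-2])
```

pop() removes 2 → [6, 6, 3]
pop() removes 3 → [6, 6]
append vec[0]+vec[0] = 6+6 = 12 → [6, 6, 12]
pop() removes 12 → [6, 6]
vec[-2] = vec[-1]+vec[1] = 6+6 = 12 → [12, 6]
append vec[0]+vec[0] = 12+12 = 24 → [12, 6, 24]
vec[-3] = vec[0]+vec[-1] = 12+24 = 36 → [36, 6, 24]
vec[2] = vec[2]+vec[-1] = 24+24 = 48 → [36, 6, 48]
vec[-1]+vec[-2] = 48+6 = 54

54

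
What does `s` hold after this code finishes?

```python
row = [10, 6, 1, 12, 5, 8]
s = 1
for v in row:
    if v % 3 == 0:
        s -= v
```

-17

v=10: not %3==0
v=6: %3==0, s = 1-6 = -5
v=1: not %3==0
v=12: %3==0, s = (-5)-12 = -17
v=5: not %3==0
v=8: not %3==0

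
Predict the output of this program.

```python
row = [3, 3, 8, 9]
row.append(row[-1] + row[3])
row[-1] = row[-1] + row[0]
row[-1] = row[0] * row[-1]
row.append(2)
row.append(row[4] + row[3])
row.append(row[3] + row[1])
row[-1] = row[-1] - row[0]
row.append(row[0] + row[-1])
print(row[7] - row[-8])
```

append row[-1]+row[3] = 9+9 = 18 → [3, 3, 8, 9, 18]
row[-1] = row[-1]+row[0] = 18+3 = 21 → [3, 3, 8, 9, 21]
row[-1] = row[0]*row[-1] = 3*21 = 63 → [3, 3, 8, 9, 63]
append 2 → [3, 3, 8, 9, 63, 2]
append row[4]+row[3] = 63+9 = 72 → [3, 3, 8, 9, 63, 2, 72]
append row[3]+row[1] = 9+3 = 12 → [3, 3, 8, 9, 63, 2, 72, 12]
row[-1] = row[-1]-row[0] = 12-3 = 9 → [3, 3, 8, 9, 63, 2, 72, 9]
append row[0]+row[-1] = 3+9 = 12 → [3, 3, 8, 9, 63, 2, 72, 9, 12]
row[7]-row[-8] = 9-3 = 6

6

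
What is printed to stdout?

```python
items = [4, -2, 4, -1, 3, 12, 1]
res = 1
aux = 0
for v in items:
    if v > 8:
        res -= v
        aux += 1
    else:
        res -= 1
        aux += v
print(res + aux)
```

v=4: not >8, res = 1-1 = 0; aux=4
v=-2: not >8, res = 0-1 = -1; aux=2
v=4: not >8, res = (-1)-1 = -2; aux=6
v=-1: not >8, res = (-2)-1 = -3; aux=5
v=3: not >8, res = (-3)-1 = -4; aux=8
v=12: >8, res = (-4)-12 = -16; aux=9
v=1: not >8, res = (-16)-1 = -17; aux=10
res+aux = (-17)+10 = -7

-7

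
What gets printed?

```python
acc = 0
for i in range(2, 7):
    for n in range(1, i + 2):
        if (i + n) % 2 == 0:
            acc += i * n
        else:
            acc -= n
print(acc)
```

i=2,n=1: odd sum, acc = 0-1 = -1
i=2,n=2: even sum, acc = (-1)+4 = 3
i=2,n=3: odd sum, acc = 3-3 = 0
i=3,n=1: even sum, acc = 0+3 = 3
i=3,n=2: odd sum, acc = 3-2 = 1
i=3,n=3: even sum, acc = 1+9 = 10
i=3,n=4: odd sum, acc = 10-4 = 6
i=4,n=1: odd sum, acc = 6-1 = 5
i=4,n=2: even sum, acc = 5+8 = 13
i=4,n=3: odd sum, acc = 13-3 = 10
i=4,n=4: even sum, acc = 10+16 = 26
i=4,n=5: odd sum, acc = 26-5 = 21
i=5,n=1: even sum, acc = 21+5 = 26
i=5,n=2: odd sum, acc = 26-2 = 24
i=5,n=3: even sum, acc = 24+15 = 39
i=5,n=4: odd sum, acc = 39-4 = 35
i=5,n=5: even sum, acc = 35+25 = 60
i=5,n=6: odd sum, acc = 60-6 = 54
i=6,n=1: odd sum, acc = 54-1 = 53
i=6,n=2: even sum, acc = 53+12 = 65
i=6,n=3: odd sum, acc = 65-3 = 62
i=6,n=4: even sum, acc = 62+24 = 86
i=6,n=5: odd sum, acc = 86-5 = 81
i=6,n=6: even sum, acc = 81+36 = 117
i=6,n=7: odd sum, acc = 117-7 = 110

110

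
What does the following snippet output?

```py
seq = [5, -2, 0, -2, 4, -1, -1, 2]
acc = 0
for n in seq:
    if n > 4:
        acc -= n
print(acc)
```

n=5: >4, acc = 0-5 = -5
n=-2: not >4
n=0: not >4
n=-2: not >4
n=4: not >4
n=-1: not >4
n=-1: not >4
n=2: not >4

-5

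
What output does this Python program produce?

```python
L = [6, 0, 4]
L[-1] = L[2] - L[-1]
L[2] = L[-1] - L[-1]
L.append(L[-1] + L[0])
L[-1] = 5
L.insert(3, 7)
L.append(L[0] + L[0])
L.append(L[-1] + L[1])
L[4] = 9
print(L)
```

[6, 0, 0, 7, 9, 12, 12]

L[-1] = L[2]-L[-1] = 4-4 = 0 → [6, 0, 0]
L[2] = L[-1]-L[-1] = 0-0 = 0 → [6, 0, 0]
append L[-1]+L[0] = 0+6 = 6 → [6, 0, 0, 6]
L[-1] = 5 → [6, 0, 0, 5]
insert 7 at 3 → [6, 0, 0, 7, 5]
append L[0]+L[0] = 6+6 = 12 → [6, 0, 0, 7, 5, 12]
append L[-1]+L[1] = 12+0 = 12 → [6, 0, 0, 7, 5, 12, 12]
L[4] = 9 → [6, 0, 0, 7, 9, 12, 12]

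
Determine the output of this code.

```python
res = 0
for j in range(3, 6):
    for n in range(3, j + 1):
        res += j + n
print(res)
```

j=3,n=3: res = 0+6 = 6
j=4,n=3: res = 6+7 = 13
j=4,n=4: res = 13+8 = 21
j=5,n=3: res = 21+8 = 29
j=5,n=4: res = 29+9 = 38
j=5,n=5: res = 38+10 = 48

48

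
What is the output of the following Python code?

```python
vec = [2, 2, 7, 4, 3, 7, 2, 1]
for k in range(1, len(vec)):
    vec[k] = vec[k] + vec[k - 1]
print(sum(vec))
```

k=1: vec[1] = 2+2 = 4 → [2, 4, 7, 4, 3, 7, 2, 1]
k=2: vec[2] = 7+4 = 11 → [2, 4, 11, 4, 3, 7, 2, 1]
k=3: vec[3] = 4+11 = 15 → [2, 4, 11, 15, 3, 7, 2, 1]
k=4: vec[4] = 3+15 = 18 → [2, 4, 11, 15, 18, 7, 2, 1]
k=5: vec[5] = 7+18 = 25 → [2, 4, 11, 15, 18, 25, 2, 1]
k=6: vec[6] = 2+25 = 27 → [2, 4, 11, 15, 18, 25, 27, 1]
k=7: vec[7] = 1+27 = 28 → [2, 4, 11, 15, 18, 25, 27, 28]
sum = 130

130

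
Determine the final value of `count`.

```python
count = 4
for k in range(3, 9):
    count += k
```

37

k=3: count = 4+3 = 7
k=4: count = 7+4 = 11
k=5: count = 11+5 = 16
k=6: count = 16+6 = 22
k=7: count = 22+7 = 29
k=8: count = 29+8 = 37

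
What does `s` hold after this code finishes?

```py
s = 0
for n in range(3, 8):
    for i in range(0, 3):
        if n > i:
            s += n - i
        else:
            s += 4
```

n=3,i=0: 3>0, s = 0+3 = 3
n=3,i=1: 3>1, s = 3+2 = 5
n=3,i=2: 3>2, s = 5+1 = 6
n=4,i=0: 4>0, s = 6+4 = 10
n=4,i=1: 4>1, s = 10+3 = 13
n=4,i=2: 4>2, s = 13+2 = 15
n=5,i=0: 5>0, s = 15+5 = 20
n=5,i=1: 5>1, s = 20+4 = 24
n=5,i=2: 5>2, s = 24+3 = 27
n=6,i=0: 6>0, s = 27+6 = 33
n=6,i=1: 6>1, s = 33+5 = 38
n=6,i=2: 6>2, s = 38+4 = 42
n=7,i=0: 7>0, s = 42+7 = 49
n=7,i=1: 7>1, s = 49+6 = 55
n=7,i=2: 7>2, s = 55+5 = 60

60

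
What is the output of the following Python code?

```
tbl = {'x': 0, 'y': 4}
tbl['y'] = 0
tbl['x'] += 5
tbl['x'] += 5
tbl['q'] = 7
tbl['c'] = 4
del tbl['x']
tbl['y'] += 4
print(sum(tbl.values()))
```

15

tbl['y'] = 0 → {'x': 0, 'y': 0}
tbl['x'] = 0+5 = 5 → {'x': 5, 'y': 0}
tbl['x'] = 5+5 = 10 → {'x': 10, 'y': 0}
tbl['q'] = 7 → {'x': 10, 'y': 0, 'q': 7}
tbl['c'] = 4 → {'x': 10, 'y': 0, 'q': 7, 'c': 4}
del 'x' → {'y': 0, 'q': 7, 'c': 4}
tbl['y'] = 0+4 = 4 → {'y': 4, 'q': 7, 'c': 4}
sum of values = 15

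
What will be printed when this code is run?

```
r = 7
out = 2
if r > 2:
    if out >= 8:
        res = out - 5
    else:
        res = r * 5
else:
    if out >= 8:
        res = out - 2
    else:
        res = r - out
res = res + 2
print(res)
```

37

r=7, out=2
r > 2 is True; out >= 8 is False
→ res = r * 5 = 35
res = 35+2 = 37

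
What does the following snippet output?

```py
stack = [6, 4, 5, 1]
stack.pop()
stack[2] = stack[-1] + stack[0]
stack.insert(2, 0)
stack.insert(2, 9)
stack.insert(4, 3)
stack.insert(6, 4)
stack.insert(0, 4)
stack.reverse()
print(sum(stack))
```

41

pop() removes 1 → [6, 4, 5]
stack[2] = stack[-1]+stack[0] = 5+6 = 11 → [6, 4, 11]
insert 0 at 2 → [6, 4, 0, 11]
insert 9 at 2 → [6, 4, 9, 0, 11]
insert 3 at 4 → [6, 4, 9, 0, 3, 11]
insert 4 at 6 → [6, 4, 9, 0, 3, 11, 4]
insert 4 at 0 → [4, 6, 4, 9, 0, 3, 11, 4]
reverse → [4, 11, 3, 0, 9, 4, 6, 4]
sum = 41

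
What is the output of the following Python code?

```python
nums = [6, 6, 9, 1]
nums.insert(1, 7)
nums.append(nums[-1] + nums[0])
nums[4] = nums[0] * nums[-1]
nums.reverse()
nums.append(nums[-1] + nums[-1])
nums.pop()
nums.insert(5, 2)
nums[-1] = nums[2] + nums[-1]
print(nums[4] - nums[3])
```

1

insert 7 at 1 → [6, 7, 6, 9, 1]
append nums[-1]+nums[0] = 1+6 = 7 → [6, 7, 6, 9, 1, 7]
nums[4] = nums[0]*nums[-1] = 6*7 = 42 → [6, 7, 6, 9, 42, 7]
reverse → [7, 42, 9, 6, 7, 6]
append nums[-1]+nums[-1] = 6+6 = 12 → [7, 42, 9, 6, 7, 6, 12]
pop() removes 12 → [7, 42, 9, 6, 7, 6]
insert 2 at 5 → [7, 42, 9, 6, 7, 2, 6]
nums[-1] = nums[2]+nums[-1] = 9+6 = 15 → [7, 42, 9, 6, 7, 2, 15]
nums[4]-nums[3] = 7-6 = 1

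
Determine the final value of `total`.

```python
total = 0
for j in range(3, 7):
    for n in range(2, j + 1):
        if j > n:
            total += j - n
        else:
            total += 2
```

j=3,n=2: 3>2, total = 0+1 = 1
j=3,n=3: not 3>3, total = 1+2 = 3
j=4,n=2: 4>2, total = 3+2 = 5
j=4,n=3: 4>3, total = 5+1 = 6
j=4,n=4: not 4>4, total = 6+2 = 8
j=5,n=2: 5>2, total = 8+3 = 11
j=5,n=3: 5>3, total = 11+2 = 13
j=5,n=4: 5>4, total = 13+1 = 14
j=5,n=5: not 5>5, total = 14+2 = 16
j=6,n=2: 6>2, total = 16+4 = 20
j=6,n=3: 6>3, total = 20+3 = 23
j=6,n=4: 6>4, total = 23+2 = 25
j=6,n=5: 6>5, total = 25+1 = 26
j=6,n=6: not 6>6, total = 26+2 = 28

28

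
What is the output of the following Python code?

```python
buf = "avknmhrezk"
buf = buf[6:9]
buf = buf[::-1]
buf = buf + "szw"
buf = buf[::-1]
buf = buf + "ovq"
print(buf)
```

slice [6:9] → 'rez'
reverse → 'zer'
+ 'szw' → 'zerszw'
reverse → 'wzsrez'
+ 'ovq' → 'wzsrezovq'

wzsrezovq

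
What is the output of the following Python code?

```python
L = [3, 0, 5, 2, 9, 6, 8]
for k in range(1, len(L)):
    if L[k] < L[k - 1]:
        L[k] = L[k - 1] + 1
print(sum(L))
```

k=1: 0<3, L[1] = 3+1 = 4 → [3, 4, 5, 2, 9, 6, 8]
k=2: 5>=4, unchanged → [3, 4, 5, 2, 9, 6, 8]
k=3: 2<5, L[3] = 5+1 = 6 → [3, 4, 5, 6, 9, 6, 8]
k=4: 9>=6, unchanged → [3, 4, 5, 6, 9, 6, 8]
k=5: 6<9, L[5] = 9+1 = 10 → [3, 4, 5, 6, 9, 10, 8]
k=6: 8<10, L[6] = 10+1 = 11 → [3, 4, 5, 6, 9, 10, 11]
sum = 48

48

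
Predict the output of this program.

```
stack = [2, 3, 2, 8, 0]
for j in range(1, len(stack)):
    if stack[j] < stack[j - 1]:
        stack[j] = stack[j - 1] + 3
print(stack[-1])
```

j=1: 3>=2, unchanged → [2, 3, 2, 8, 0]
j=2: 2<3, stack[2] = 3+3 = 6 → [2, 3, 6, 8, 0]
j=3: 8>=6, unchanged → [2, 3, 6, 8, 0]
j=4: 0<8, stack[4] = 8+3 = 11 → [2, 3, 6, 8, 11]

11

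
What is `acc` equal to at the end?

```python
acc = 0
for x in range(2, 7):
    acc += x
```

x=2: acc = 0+2 = 2
x=3: acc = 2+3 = 5
x=4: acc = 5+4 = 9
x=5: acc = 9+5 = 14
x=6: acc = 14+6 = 20

20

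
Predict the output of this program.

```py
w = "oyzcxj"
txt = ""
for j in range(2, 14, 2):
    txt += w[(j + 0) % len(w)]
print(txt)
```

j=2: add w[2]='z' → 'z'
j=4: add w[4]='x' → 'zx'
j=6: add w[0]='o' → 'zxo'
j=8: add w[2]='z' → 'zxoz'
j=10: add w[4]='x' → 'zxozx'
j=12: add w[0]='o' → 'zxozxo'

zxozxo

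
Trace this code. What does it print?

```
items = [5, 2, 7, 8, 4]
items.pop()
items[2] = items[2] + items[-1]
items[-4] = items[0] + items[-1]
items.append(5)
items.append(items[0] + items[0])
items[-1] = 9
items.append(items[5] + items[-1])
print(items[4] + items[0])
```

18

pop() removes 4 → [5, 2, 7, 8]
items[2] = items[2]+items[-1] = 7+8 = 15 → [5, 2, 15, 8]
items[-4] = items[0]+items[-1] = 5+8 = 13 → [13, 2, 15, 8]
append 5 → [13, 2, 15, 8, 5]
append items[0]+items[0] = 13+13 = 26 → [13, 2, 15, 8, 5, 26]
items[-1] = 9 → [13, 2, 15, 8, 5, 9]
append items[5]+items[-1] = 9+9 = 18 → [13, 2, 15, 8, 5, 9, 18]
items[4]+items[0] = 5+13 = 18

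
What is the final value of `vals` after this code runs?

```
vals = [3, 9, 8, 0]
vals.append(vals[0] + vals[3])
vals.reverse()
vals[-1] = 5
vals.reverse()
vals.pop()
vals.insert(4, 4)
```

[5, 9, 8, 0, 4]

append vals[0]+vals[3] = 3+0 = 3 → [3, 9, 8, 0, 3]
reverse → [3, 0, 8, 9, 3]
vals[-1] = 5 → [3, 0, 8, 9, 5]
reverse → [5, 9, 8, 0, 3]
pop() removes 3 → [5, 9, 8, 0]
insert 4 at 4 → [5, 9, 8, 0, 4]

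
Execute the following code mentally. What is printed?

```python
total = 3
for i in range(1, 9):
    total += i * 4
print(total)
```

i=1: total = 3+1*4 = 7
i=2: total = 7+2*4 = 15
i=3: total = 15+3*4 = 27
i=4: total = 27+4*4 = 43
i=5: total = 43+5*4 = 63
i=6: total = 63+6*4 = 87
i=7: total = 87+7*4 = 115
i=8: total = 115+8*4 = 147

147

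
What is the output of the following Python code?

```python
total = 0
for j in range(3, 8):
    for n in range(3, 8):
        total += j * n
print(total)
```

625

j=3,n=3: total = 0+9 = 9
j=3,n=4: total = 9+12 = 21
j=3,n=5: total = 21+15 = 36
j=3,n=6: total = 36+18 = 54
j=3,n=7: total = 54+21 = 75
j=4,n=3: total = 75+12 = 87
j=4,n=4: total = 87+16 = 103
j=4,n=5: total = 103+20 = 123
j=4,n=6: total = 123+24 = 147
j=4,n=7: total = 147+28 = 175
j=5,n=3: total = 175+15 = 190
j=5,n=4: total = 190+20 = 210
j=5,n=5: total = 210+25 = 235
j=5,n=6: total = 235+30 = 265
j=5,n=7: total = 265+35 = 300
j=6,n=3: total = 300+18 = 318
j=6,n=4: total = 318+24 = 342
j=6,n=5: total = 342+30 = 372
j=6,n=6: total = 372+36 = 408
j=6,n=7: total = 408+42 = 450
j=7,n=3: total = 450+21 = 471
j=7,n=4: total = 471+28 = 499
j=7,n=5: total = 499+35 = 534
j=7,n=6: total = 534+42 = 576
j=7,n=7: total = 576+49 = 625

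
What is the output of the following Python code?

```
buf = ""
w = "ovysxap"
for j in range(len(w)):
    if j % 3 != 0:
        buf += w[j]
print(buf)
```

vyxa

j=0: skip
j=1: add 'v' → 'v'
j=2: add 'y' → 'vy'
j=3: skip
j=4: add 'x' → 'vyx'
j=5: add 'a' → 'vyxa'
j=6: skip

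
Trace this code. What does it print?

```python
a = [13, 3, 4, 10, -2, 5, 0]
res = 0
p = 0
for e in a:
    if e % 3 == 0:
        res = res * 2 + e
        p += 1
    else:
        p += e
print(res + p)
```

e=13: not %3==0; p=13
e=3: %3==0, res = 0*2+3 = 3; p=14
e=4: not %3==0; p=18
e=10: not %3==0; p=28
e=-2: not %3==0; p=26
e=5: not %3==0; p=31
e=0: %3==0, res = 3*2+0 = 6; p=32
res+p = 6+32 = 38

38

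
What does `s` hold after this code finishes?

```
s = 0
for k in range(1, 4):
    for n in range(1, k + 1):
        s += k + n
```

k=1,n=1: s = 0+2 = 2
k=2,n=1: s = 2+3 = 5
k=2,n=2: s = 5+4 = 9
k=3,n=1: s = 9+4 = 13
k=3,n=2: s = 13+5 = 18
k=3,n=3: s = 18+6 = 24

24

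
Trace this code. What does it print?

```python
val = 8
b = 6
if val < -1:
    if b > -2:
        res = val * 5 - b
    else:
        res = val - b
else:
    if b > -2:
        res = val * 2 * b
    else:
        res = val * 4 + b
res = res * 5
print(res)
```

val=8, b=6
val < -1 is False; b > -2 is True
→ res = val * 2 * b = 96
res = 96*5 = 480

480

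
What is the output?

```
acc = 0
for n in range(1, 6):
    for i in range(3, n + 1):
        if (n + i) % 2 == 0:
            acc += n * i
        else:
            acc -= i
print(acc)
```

58

n=3,i=3: even sum, acc = 0+9 = 9
n=4,i=3: odd sum, acc = 9-3 = 6
n=4,i=4: even sum, acc = 6+16 = 22
n=5,i=3: even sum, acc = 22+15 = 37
n=5,i=4: odd sum, acc = 37-4 = 33
n=5,i=5: even sum, acc = 33+25 = 58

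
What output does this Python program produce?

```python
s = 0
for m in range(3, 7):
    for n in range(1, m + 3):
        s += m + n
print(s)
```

m=3,n=1: s = 0+4 = 4
m=3,n=2: s = 4+5 = 9
m=3,n=3: s = 9+6 = 15
m=3,n=4: s = 15+7 = 22
m=3,n=5: s = 22+8 = 30
m=4,n=1: s = 30+5 = 35
m=4,n=2: s = 35+6 = 41
m=4,n=3: s = 41+7 = 48
m=4,n=4: s = 48+8 = 56
m=4,n=5: s = 56+9 = 65
m=4,n=6: s = 65+10 = 75
m=5,n=1: s = 75+6 = 81
m=5,n=2: s = 81+7 = 88
m=5,n=3: s = 88+8 = 96
m=5,n=4: s = 96+9 = 105
m=5,n=5: s = 105+10 = 115
m=5,n=6: s = 115+11 = 126
m=5,n=7: s = 126+12 = 138
m=6,n=1: s = 138+7 = 145
m=6,n=2: s = 145+8 = 153
m=6,n=3: s = 153+9 = 162
m=6,n=4: s = 162+10 = 172
m=6,n=5: s = 172+11 = 183
m=6,n=6: s = 183+12 = 195
m=6,n=7: s = 195+13 = 208
m=6,n=8: s = 208+14 = 222

222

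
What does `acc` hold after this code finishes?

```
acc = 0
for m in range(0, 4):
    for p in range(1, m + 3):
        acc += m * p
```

m=0,p=1: acc = 0+0 = 0
m=0,p=2: acc = 0+0 = 0
m=1,p=1: acc = 0+1 = 1
m=1,p=2: acc = 1+2 = 3
m=1,p=3: acc = 3+3 = 6
m=2,p=1: acc = 6+2 = 8
m=2,p=2: acc = 8+4 = 12
m=2,p=3: acc = 12+6 = 18
m=2,p=4: acc = 18+8 = 26
m=3,p=1: acc = 26+3 = 29
m=3,p=2: acc = 29+6 = 35
m=3,p=3: acc = 35+9 = 44
m=3,p=4: acc = 44+12 = 56
m=3,p=5: acc = 56+15 = 71

71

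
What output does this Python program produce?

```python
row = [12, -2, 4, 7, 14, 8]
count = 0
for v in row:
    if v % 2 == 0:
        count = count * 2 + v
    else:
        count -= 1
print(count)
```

224

v=12: even, count = 0*2+12 = 12
v=-2: even, count = 12*2+(-2) = 22
v=4: even, count = 22*2+4 = 48
v=7: not even, count = 48-1 = 47
v=14: even, count = 47*2+14 = 108
v=8: even, count = 108*2+8 = 224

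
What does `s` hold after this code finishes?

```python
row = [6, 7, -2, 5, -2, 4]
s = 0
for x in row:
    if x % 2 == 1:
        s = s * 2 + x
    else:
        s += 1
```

x=6: not odd, s = 0+1 = 1
x=7: odd, s = 1*2+7 = 9
x=-2: not odd, s = 9+1 = 10
x=5: odd, s = 10*2+5 = 25
x=-2: not odd, s = 25+1 = 26
x=4: not odd, s = 26+1 = 27

27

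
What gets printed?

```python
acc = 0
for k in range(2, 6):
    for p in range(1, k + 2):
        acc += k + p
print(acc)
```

120

k=2,p=1: acc = 0+3 = 3
k=2,p=2: acc = 3+4 = 7
k=2,p=3: acc = 7+5 = 12
k=3,p=1: acc = 12+4 = 16
k=3,p=2: acc = 16+5 = 21
k=3,p=3: acc = 21+6 = 27
k=3,p=4: acc = 27+7 = 34
k=4,p=1: acc = 34+5 = 39
k=4,p=2: acc = 39+6 = 45
k=4,p=3: acc = 45+7 = 52
k=4,p=4: acc = 52+8 = 60
k=4,p=5: acc = 60+9 = 69
k=5,p=1: acc = 69+6 = 75
k=5,p=2: acc = 75+7 = 82
k=5,p=3: acc = 82+8 = 90
k=5,p=4: acc = 90+9 = 99
k=5,p=5: acc = 99+10 = 109
k=5,p=6: acc = 109+11 = 120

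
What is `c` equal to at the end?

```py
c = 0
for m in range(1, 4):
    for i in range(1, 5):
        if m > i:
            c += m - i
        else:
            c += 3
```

31

m=1,i=1: not 1>1, c = 0+3 = 3
m=1,i=2: not 1>2, c = 3+3 = 6
m=1,i=3: not 1>3, c = 6+3 = 9
m=1,i=4: not 1>4, c = 9+3 = 12
m=2,i=1: 2>1, c = 12+1 = 13
m=2,i=2: not 2>2, c = 13+3 = 16
m=2,i=3: not 2>3, c = 16+3 = 19
m=2,i=4: not 2>4, c = 19+3 = 22
m=3,i=1: 3>1, c = 22+2 = 24
m=3,i=2: 3>2, c = 24+1 = 25
m=3,i=3: not 3>3, c = 25+3 = 28
m=3,i=4: not 3>4, c = 28+3 = 31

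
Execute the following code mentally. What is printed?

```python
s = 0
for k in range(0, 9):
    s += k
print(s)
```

36

k=0: s = 0+0 = 0
k=1: s = 0+1 = 1
k=2: s = 1+2 = 3
k=3: s = 3+3 = 6
k=4: s = 6+4 = 10
k=5: s = 10+5 = 15
k=6: s = 15+6 = 21
k=7: s = 21+7 = 28
k=8: s = 28+8 = 36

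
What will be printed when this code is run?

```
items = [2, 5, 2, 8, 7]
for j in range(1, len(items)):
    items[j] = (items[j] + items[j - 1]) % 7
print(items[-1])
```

3

j=1: items[1] = (5+2)%7 = 0 → [2, 0, 2, 8, 7]
j=2: items[2] = (2+0)%7 = 2 → [2, 0, 2, 8, 7]
j=3: items[3] = (8+2)%7 = 3 → [2, 0, 2, 3, 7]
j=4: items[4] = (7+3)%7 = 3 → [2, 0, 2, 3, 3]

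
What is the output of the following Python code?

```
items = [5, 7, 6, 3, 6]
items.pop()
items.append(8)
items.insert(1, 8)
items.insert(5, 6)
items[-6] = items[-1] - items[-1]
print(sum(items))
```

pop() removes 6 → [5, 7, 6, 3]
append 8 → [5, 7, 6, 3, 8]
insert 8 at 1 → [5, 8, 7, 6, 3, 8]
insert 6 at 5 → [5, 8, 7, 6, 3, 6, 8]
items[-6] = items[-1]-items[-1] = 8-8 = 0 → [5, 0, 7, 6, 3, 6, 8]
sum = 35

35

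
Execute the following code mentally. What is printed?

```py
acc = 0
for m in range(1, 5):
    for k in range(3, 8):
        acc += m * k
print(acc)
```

m=1,k=3: acc = 0+3 = 3
m=1,k=4: acc = 3+4 = 7
m=1,k=5: acc = 7+5 = 12
m=1,k=6: acc = 12+6 = 18
m=1,k=7: acc = 18+7 = 25
m=2,k=3: acc = 25+6 = 31
m=2,k=4: acc = 31+8 = 39
m=2,k=5: acc = 39+10 = 49
m=2,k=6: acc = 49+12 = 61
m=2,k=7: acc = 61+14 = 75
m=3,k=3: acc = 75+9 = 84
m=3,k=4: acc = 84+12 = 96
m=3,k=5: acc = 96+15 = 111
m=3,k=6: acc = 111+18 = 129
m=3,k=7: acc = 129+21 = 150
m=4,k=3: acc = 150+12 = 162
m=4,k=4: acc = 162+16 = 178
m=4,k=5: acc = 178+20 = 198
m=4,k=6: acc = 198+24 = 222
m=4,k=7: acc = 222+28 = 250

250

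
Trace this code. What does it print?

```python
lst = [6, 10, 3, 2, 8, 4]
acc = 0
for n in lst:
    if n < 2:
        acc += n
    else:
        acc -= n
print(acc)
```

-33

n=6: not <2, acc = 0-6 = -6
n=10: not <2, acc = (-6)-10 = -16
n=3: not <2, acc = (-16)-3 = -19
n=2: not <2, acc = (-19)-2 = -21
n=8: not <2, acc = (-21)-8 = -29
n=4: not <2, acc = (-29)-4 = -33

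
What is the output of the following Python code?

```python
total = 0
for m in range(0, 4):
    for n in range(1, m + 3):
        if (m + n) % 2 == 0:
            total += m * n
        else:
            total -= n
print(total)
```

30

m=0,n=1: odd sum, total = 0-1 = -1
m=0,n=2: even sum, total = (-1)+0 = -1
m=1,n=1: even sum, total = (-1)+1 = 0
m=1,n=2: odd sum, total = 0-2 = -2
m=1,n=3: even sum, total = (-2)+3 = 1
m=2,n=1: odd sum, total = 1-1 = 0
m=2,n=2: even sum, total = 0+4 = 4
m=2,n=3: odd sum, total = 4-3 = 1
m=2,n=4: even sum, total = 1+8 = 9
m=3,n=1: even sum, total = 9+3 = 12
m=3,n=2: odd sum, total = 12-2 = 10
m=3,n=3: even sum, total = 10+9 = 19
m=3,n=4: odd sum, total = 19-4 = 15
m=3,n=5: even sum, total = 15+15 = 30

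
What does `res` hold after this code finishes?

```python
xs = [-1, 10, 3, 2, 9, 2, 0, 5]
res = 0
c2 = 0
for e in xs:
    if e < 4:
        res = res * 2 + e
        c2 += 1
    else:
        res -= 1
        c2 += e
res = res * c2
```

-29

e=-1: <4, res = 0*2+(-1) = -1; c2=1
e=10: not <4, res = (-1)-1 = -2; c2=11
e=3: <4, res = (-2)*2+3 = -1; c2=12
e=2: <4, res = (-1)*2+2 = 0; c2=13
e=9: not <4, res = 0-1 = -1; c2=22
e=2: <4, res = (-1)*2+2 = 0; c2=23
e=0: <4, res = 0*2+0 = 0; c2=24
e=5: not <4, res = 0-1 = -1; c2=29
res*c2 = (-1)*29 = -29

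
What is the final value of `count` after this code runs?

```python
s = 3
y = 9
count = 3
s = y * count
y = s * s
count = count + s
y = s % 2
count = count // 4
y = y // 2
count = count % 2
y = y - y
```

1

s = 9*3 = 27
y = 27*27 = 729
count = 3+27 = 30
y = 27%2 = 1
count = 30//4 = 7
y = 1//2 = 0
count = 7%2 = 1
y = 0-0 = 0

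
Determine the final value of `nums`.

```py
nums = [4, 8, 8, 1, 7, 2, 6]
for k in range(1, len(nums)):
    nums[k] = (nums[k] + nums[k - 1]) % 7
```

[4, 5, 6, 0, 0, 2, 1]

k=1: nums[1] = (8+4)%7 = 5 → [4, 5, 8, 1, 7, 2, 6]
k=2: nums[2] = (8+5)%7 = 6 → [4, 5, 6, 1, 7, 2, 6]
k=3: nums[3] = (1+6)%7 = 0 → [4, 5, 6, 0, 7, 2, 6]
k=4: nums[4] = (7+0)%7 = 0 → [4, 5, 6, 0, 0, 2, 6]
k=5: nums[5] = (2+0)%7 = 2 → [4, 5, 6, 0, 0, 2, 6]
k=6: nums[6] = (6+2)%7 = 1 → [4, 5, 6, 0, 0, 2, 1]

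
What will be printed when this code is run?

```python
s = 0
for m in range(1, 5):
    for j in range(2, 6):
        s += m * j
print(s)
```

m=1,j=2: s = 0+2 = 2
m=1,j=3: s = 2+3 = 5
m=1,j=4: s = 5+4 = 9
m=1,j=5: s = 9+5 = 14
m=2,j=2: s = 14+4 = 18
m=2,j=3: s = 18+6 = 24
m=2,j=4: s = 24+8 = 32
m=2,j=5: s = 32+10 = 42
m=3,j=2: s = 42+6 = 48
m=3,j=3: s = 48+9 = 57
m=3,j=4: s = 57+12 = 69
m=3,j=5: s = 69+15 = 84
m=4,j=2: s = 84+8 = 92
m=4,j=3: s = 92+12 = 104
m=4,j=4: s = 104+16 = 120
m=4,j=5: s = 120+20 = 140

140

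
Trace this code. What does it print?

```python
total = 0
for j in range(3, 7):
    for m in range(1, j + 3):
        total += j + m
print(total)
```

j=3,m=1: total = 0+4 = 4
j=3,m=2: total = 4+5 = 9
j=3,m=3: total = 9+6 = 15
j=3,m=4: total = 15+7 = 22
j=3,m=5: total = 22+8 = 30
j=4,m=1: total = 30+5 = 35
j=4,m=2: total = 35+6 = 41
j=4,m=3: total = 41+7 = 48
j=4,m=4: total = 48+8 = 56
j=4,m=5: total = 56+9 = 65
j=4,m=6: total = 65+10 = 75
j=5,m=1: total = 75+6 = 81
j=5,m=2: total = 81+7 = 88
j=5,m=3: total = 88+8 = 96
j=5,m=4: total = 96+9 = 105
j=5,m=5: total = 105+10 = 115
j=5,m=6: total = 115+11 = 126
j=5,m=7: total = 126+12 = 138
j=6,m=1: total = 138+7 = 145
j=6,m=2: total = 145+8 = 153
j=6,m=3: total = 153+9 = 162
j=6,m=4: total = 162+10 = 172
j=6,m=5: total = 172+11 = 183
j=6,m=6: total = 183+12 = 195
j=6,m=7: total = 195+13 = 208
j=6,m=8: total = 208+14 = 222

222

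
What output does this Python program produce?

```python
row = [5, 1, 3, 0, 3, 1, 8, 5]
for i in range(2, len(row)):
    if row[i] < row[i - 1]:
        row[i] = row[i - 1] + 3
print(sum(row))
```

69

i=2: 3>=1, unchanged → [5, 1, 3, 0, 3, 1, 8, 5]
i=3: 0<3, row[3] = 3+3 = 6 → [5, 1, 3, 6, 3, 1, 8, 5]
i=4: 3<6, row[4] = 6+3 = 9 → [5, 1, 3, 6, 9, 1, 8, 5]
i=5: 1<9, row[5] = 9+3 = 12 → [5, 1, 3, 6, 9, 12, 8, 5]
i=6: 8<12, row[6] = 12+3 = 15 → [5, 1, 3, 6, 9, 12, 15, 5]
i=7: 5<15, row[7] = 15+3 = 18 → [5, 1, 3, 6, 9, 12, 15, 18]
sum = 69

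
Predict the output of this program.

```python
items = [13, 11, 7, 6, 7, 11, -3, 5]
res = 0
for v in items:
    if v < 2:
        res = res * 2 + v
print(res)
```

v=13: not <2
v=11: not <2
v=7: not <2
v=6: not <2
v=7: not <2
v=11: not <2
v=-3: <2, res = 0*2+(-3) = -3
v=5: not <2

-3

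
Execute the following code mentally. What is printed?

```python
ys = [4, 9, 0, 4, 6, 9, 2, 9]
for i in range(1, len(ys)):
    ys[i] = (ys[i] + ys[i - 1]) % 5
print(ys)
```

[4, 3, 3, 2, 3, 2, 4, 3]

i=1: ys[1] = (9+4)%5 = 3 → [4, 3, 0, 4, 6, 9, 2, 9]
i=2: ys[2] = (0+3)%5 = 3 → [4, 3, 3, 4, 6, 9, 2, 9]
i=3: ys[3] = (4+3)%5 = 2 → [4, 3, 3, 2, 6, 9, 2, 9]
i=4: ys[4] = (6+2)%5 = 3 → [4, 3, 3, 2, 3, 9, 2, 9]
i=5: ys[5] = (9+3)%5 = 2 → [4, 3, 3, 2, 3, 2, 2, 9]
i=6: ys[6] = (2+2)%5 = 4 → [4, 3, 3, 2, 3, 2, 4, 9]
i=7: ys[7] = (9+4)%5 = 3 → [4, 3, 3, 2, 3, 2, 4, 3]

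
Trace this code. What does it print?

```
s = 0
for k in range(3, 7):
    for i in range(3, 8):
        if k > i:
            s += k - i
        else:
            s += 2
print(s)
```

38

k=3,i=3: not 3>3, s = 0+2 = 2
k=3,i=4: not 3>4, s = 2+2 = 4
k=3,i=5: not 3>5, s = 4+2 = 6
k=3,i=6: not 3>6, s = 6+2 = 8
k=3,i=7: not 3>7, s = 8+2 = 10
k=4,i=3: 4>3, s = 10+1 = 11
k=4,i=4: not 4>4, s = 11+2 = 13
k=4,i=5: not 4>5, s = 13+2 = 15
k=4,i=6: not 4>6, s = 15+2 = 17
k=4,i=7: not 4>7, s = 17+2 = 19
k=5,i=3: 5>3, s = 19+2 = 21
k=5,i=4: 5>4, s = 21+1 = 22
k=5,i=5: not 5>5, s = 22+2 = 24
k=5,i=6: not 5>6, s = 24+2 = 26
k=5,i=7: not 5>7, s = 26+2 = 28
k=6,i=3: 6>3, s = 28+3 = 31
k=6,i=4: 6>4, s = 31+2 = 33
k=6,i=5: 6>5, s = 33+1 = 34
k=6,i=6: not 6>6, s = 34+2 = 36
k=6,i=7: not 6>7, s = 36+2 = 38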